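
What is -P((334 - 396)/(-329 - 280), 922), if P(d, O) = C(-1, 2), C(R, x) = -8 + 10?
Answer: -2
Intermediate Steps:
C(R, x) = 2
P(d, O) = 2
-P((334 - 396)/(-329 - 280), 922) = -1*2 = -2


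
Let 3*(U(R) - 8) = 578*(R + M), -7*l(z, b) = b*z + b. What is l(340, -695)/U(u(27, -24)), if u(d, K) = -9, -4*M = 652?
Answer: -710985/695744 ≈ -1.0219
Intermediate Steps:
M = -163 (M = -¼*652 = -163)
l(z, b) = -b/7 - b*z/7 (l(z, b) = -(b*z + b)/7 = -(b + b*z)/7 = -b/7 - b*z/7)
U(R) = -94190/3 + 578*R/3 (U(R) = 8 + (578*(R - 163))/3 = 8 + (578*(-163 + R))/3 = 8 + (-94214 + 578*R)/3 = 8 + (-94214/3 + 578*R/3) = -94190/3 + 578*R/3)
l(340, -695)/U(u(27, -24)) = (-⅐*(-695)*(1 + 340))/(-94190/3 + (578/3)*(-9)) = (-⅐*(-695)*341)/(-94190/3 - 1734) = 236995/(7*(-99392/3)) = (236995/7)*(-3/99392) = -710985/695744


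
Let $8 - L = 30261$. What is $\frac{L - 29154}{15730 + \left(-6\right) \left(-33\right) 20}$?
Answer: $- \frac{59407}{19690} \approx -3.0171$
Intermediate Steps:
$L = -30253$ ($L = 8 - 30261 = -30253$)
$\frac{L - 29154}{15730 + \left(-6\right) \left(-33\right) 20} = \frac{-30253 - 29154}{15730 + \left(-6\right) \left(-33\right) 20} = - \frac{59407}{15730 + 198 \cdot 20} = - \frac{59407}{15730 + 3960} = - \frac{59407}{19690}$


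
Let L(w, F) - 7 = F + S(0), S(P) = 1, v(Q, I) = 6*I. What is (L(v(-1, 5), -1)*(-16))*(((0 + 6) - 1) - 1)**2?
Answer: -1792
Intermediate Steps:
L(w, F) = 8 + F (L(w, F) = 7 + (F + 1) = 7 + (1 + F) = 8 + F)
(L(v(-1, 5), -1)*(-16))*(((0 + 6) - 1) - 1)**2 = ((8 - 1)*(-16))*(((0 + 6) - 1) - 1)**2 = (7*(-16))*((6 - 1) - 1)**2 = -112*(5 - 1)**2 = -112*4**2 = -112*16 = -1792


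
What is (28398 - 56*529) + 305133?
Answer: 303907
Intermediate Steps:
(28398 - 56*529) + 305133 = (28398 - 29624) + 305133 = -1226 + 305133 = 303907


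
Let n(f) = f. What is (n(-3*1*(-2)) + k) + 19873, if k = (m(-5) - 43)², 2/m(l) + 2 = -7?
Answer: 1761520/81 ≈ 21747.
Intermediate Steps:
m(l) = -2/9 (m(l) = 2/(-2 - 7) = 2/(-9) = 2*(-⅑) = -2/9)
k = 151321/81 (k = (-2/9 - 43)² = (-389/9)² = 151321/81 ≈ 1868.2)
(n(-3*1*(-2)) + k) + 19873 = (-3*1*(-2) + 151321/81) + 19873 = (-3*(-2) + 151321/81) + 19873 = (6 + 151321/81) + 19873 = 151807/81 + 19873 = 1761520/81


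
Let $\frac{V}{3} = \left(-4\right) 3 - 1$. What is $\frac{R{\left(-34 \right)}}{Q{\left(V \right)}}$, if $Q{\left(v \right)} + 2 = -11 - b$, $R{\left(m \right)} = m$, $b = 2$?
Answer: $\frac{34}{15} \approx 2.2667$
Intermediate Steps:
$V = -39$ ($V = 3 \left(\left(-4\right) 3 - 1\right) = 3 \left(-12 - 1\right) = 3 \left(-13\right) = -39$)
$Q{\left(v \right)} = -15$ ($Q{\left(v \right)} = -2 - 13 = -15$)
$\frac{R{\left(-34 \right)}}{Q{\left(V \right)}} = - \frac{34}{-15} = \left(-34\right) \left(- \frac{1}{15}\right) = \frac{34}{15}$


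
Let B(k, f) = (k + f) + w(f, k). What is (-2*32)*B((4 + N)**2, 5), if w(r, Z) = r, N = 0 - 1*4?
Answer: -640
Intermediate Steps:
N = -4 (N = 0 - 4 = -4)
B(k, f) = k + 2*f (B(k, f) = (k + f) + f = (f + k) + f = k + 2*f)
(-2*32)*B((4 + N)**2, 5) = (-2*32)*((4 - 4)**2 + 2*5) = -64*(0**2 + 10) = -64*(0 + 10) = -64*10 = -640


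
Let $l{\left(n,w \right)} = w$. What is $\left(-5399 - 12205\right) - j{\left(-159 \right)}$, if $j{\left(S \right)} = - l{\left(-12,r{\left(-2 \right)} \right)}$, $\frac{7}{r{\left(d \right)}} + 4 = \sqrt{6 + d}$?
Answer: $- \frac{35215}{2} \approx -17608.0$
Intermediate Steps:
$r{\left(d \right)} = \frac{7}{-4 + \sqrt{6 + d}}$
$j{\left(S \right)} = \frac{7}{2}$ ($j{\left(S \right)} = - \frac{7}{-4 + \sqrt{6 - 2}} = - \frac{7}{-4 + \sqrt{4}} = - \frac{7}{-4 + 2} = - \frac{7}{-2} = - \frac{7 \left(-1\right)}{2} = \left(-1\right) \left(- \frac{7}{2}\right) = \frac{7}{2}$)
$\left(-5399 - 12205\right) - j{\left(-159 \right)} = \left(-5399 - 12205\right) - \frac{7}{2} = -17604 - \frac{7}{2} = - \frac{35215}{2}$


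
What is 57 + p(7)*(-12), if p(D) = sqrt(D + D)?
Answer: 57 - 12*sqrt(14) ≈ 12.100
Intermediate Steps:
p(D) = sqrt(2)*sqrt(D) (p(D) = sqrt(2*D) = sqrt(2)*sqrt(D))
57 + p(7)*(-12) = 57 + (sqrt(2)*sqrt(7))*(-12) = 57 + sqrt(14)*(-12) = 57 - 12*sqrt(14)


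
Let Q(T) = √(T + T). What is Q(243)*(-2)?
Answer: -18*√6 ≈ -44.091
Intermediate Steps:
Q(T) = √2*√T (Q(T) = √(2*T) = √2*√T)
Q(243)*(-2) = (√2*√243)*(-2) = (√2*(9*√3))*(-2) = (9*√6)*(-2) = -18*√6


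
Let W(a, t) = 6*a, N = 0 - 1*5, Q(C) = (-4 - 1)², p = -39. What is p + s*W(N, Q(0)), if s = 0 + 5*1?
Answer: -189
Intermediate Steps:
s = 5 (s = 0 + 5 = 5)
Q(C) = 25 (Q(C) = (-5)² = 25)
N = -5 (N = 0 - 5 = -5)
p + s*W(N, Q(0)) = -39 + 5*(6*(-5)) = -39 + 5*(-30) = -39 - 150 = -189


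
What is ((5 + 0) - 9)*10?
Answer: -40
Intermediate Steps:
((5 + 0) - 9)*10 = (5 - 9)*10 = -4*10 = -40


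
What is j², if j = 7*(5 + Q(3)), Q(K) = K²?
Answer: 9604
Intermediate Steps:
j = 98 (j = 7*(5 + 3²) = 7*(5 + 9) = 7*14 = 98)
j² = 98² = 9604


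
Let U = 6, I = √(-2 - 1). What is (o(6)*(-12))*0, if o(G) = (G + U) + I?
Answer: 0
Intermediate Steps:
I = I*√3 (I = √(-3) = I*√3 ≈ 1.732*I)
o(G) = 6 + G + I*√3 (o(G) = (G + 6) + I*√3 = (6 + G) + I*√3 = 6 + G + I*√3)
(o(6)*(-12))*0 = ((6 + 6 + I*√3)*(-12))*0 = ((12 + I*√3)*(-12))*0 = (-144 - 12*I*√3)*0 = 0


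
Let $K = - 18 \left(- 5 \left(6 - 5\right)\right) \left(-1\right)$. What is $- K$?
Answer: $90$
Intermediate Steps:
$K = -90$ ($K = - 18 \left(\left(-5\right) 1\right) \left(-1\right) = \left(-18\right) \left(-5\right) \left(-1\right) = 90 \left(-1\right) = -90$)
$- K = \left(-1\right) \left(-90\right) = 90$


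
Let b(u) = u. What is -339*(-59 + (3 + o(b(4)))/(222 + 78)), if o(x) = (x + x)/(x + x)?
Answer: 499912/25 ≈ 19996.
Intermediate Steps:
o(x) = 1 (o(x) = (2*x)/((2*x)) = (2*x)*(1/(2*x)) = 1)
-339*(-59 + (3 + o(b(4)))/(222 + 78)) = -339*(-59 + (3 + 1)/(222 + 78)) = -339*(-59 + 4/300) = -339*(-59 + 4*(1/300)) = -339*(-59 + 1/75) = -339*(-4424/75) = 499912/25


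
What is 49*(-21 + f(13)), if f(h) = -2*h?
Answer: -2303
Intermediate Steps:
49*(-21 + f(13)) = 49*(-21 - 2*13) = 49*(-21 - 26) = 49*(-47) = -2303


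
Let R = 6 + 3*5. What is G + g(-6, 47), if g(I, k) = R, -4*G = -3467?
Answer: 3551/4 ≈ 887.75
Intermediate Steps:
G = 3467/4 (G = -¼*(-3467) = 3467/4 ≈ 866.75)
R = 21 (R = 6 + 15 = 21)
g(I, k) = 21
G + g(-6, 47) = 3467/4 + 21 = 3551/4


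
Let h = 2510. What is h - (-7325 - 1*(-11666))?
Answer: -1831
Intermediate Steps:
h - (-7325 - 1*(-11666)) = 2510 - (-7325 - 1*(-11666)) = 2510 - (-7325 + 11666) = 2510 - 1*4341 = 2510 - 4341 = -1831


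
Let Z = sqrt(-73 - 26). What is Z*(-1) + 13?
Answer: 13 - 3*I*sqrt(11) ≈ 13.0 - 9.9499*I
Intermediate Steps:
Z = 3*I*sqrt(11) (Z = sqrt(-99) = 3*I*sqrt(11) ≈ 9.9499*I)
Z*(-1) + 13 = (3*I*sqrt(11))*(-1) + 13 = -3*I*sqrt(11) + 13 = 13 - 3*I*sqrt(11)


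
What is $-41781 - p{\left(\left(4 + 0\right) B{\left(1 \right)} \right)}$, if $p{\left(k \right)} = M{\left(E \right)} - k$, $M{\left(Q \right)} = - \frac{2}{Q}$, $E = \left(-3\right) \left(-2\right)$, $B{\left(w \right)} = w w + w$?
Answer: $- \frac{125318}{3} \approx -41773.0$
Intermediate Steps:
$B{\left(w \right)} = w + w^{2}$ ($B{\left(w \right)} = w^{2} + w = w + w^{2}$)
$E = 6$
$p{\left(k \right)} = - \frac{1}{3} - k$ ($p{\left(k \right)} = - \frac{2}{6} - k = \left(-2\right) \frac{1}{6} - k = - \frac{1}{3} - k$)
$-41781 - p{\left(\left(4 + 0\right) B{\left(1 \right)} \right)} = -41781 - \left(- \frac{1}{3} - \left(4 + 0\right) 1 \left(1 + 1\right)\right) = -41781 - \left(- \frac{1}{3} - 4 \cdot 1 \cdot 2\right) = -41781 - \left(- \frac{1}{3} - 4 \cdot 2\right) = -41781 - \left(- \frac{1}{3} - 8\right) = -41781 - - \frac{25}{3} = -41781 + \frac{25}{3} = - \frac{125318}{3}$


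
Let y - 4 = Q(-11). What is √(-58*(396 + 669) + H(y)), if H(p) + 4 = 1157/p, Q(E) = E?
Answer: 15*I*√13489/7 ≈ 248.88*I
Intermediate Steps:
y = -7 (y = 4 - 11 = -7)
H(p) = -4 + 1157/p
√(-58*(396 + 669) + H(y)) = √(-58*(396 + 669) + (-4 + 1157/(-7))) = √(-58*1065 + (-4 + 1157*(-⅐))) = √(-61770 + (-4 - 1157/7)) = √(-61770 - 1185/7) = √(-433575/7) = 15*I*√13489/7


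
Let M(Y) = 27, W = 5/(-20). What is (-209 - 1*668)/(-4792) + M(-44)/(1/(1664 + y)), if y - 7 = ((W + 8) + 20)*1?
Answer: 219791947/4792 ≈ 45866.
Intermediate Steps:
W = -¼ (W = 5*(-1/20) = -¼ ≈ -0.25000)
y = 139/4 (y = 7 + ((-¼ + 8) + 20)*1 = 7 + (31/4 + 20)*1 = 7 + (111/4)*1 = 7 + 111/4 = 139/4 ≈ 34.750)
(-209 - 1*668)/(-4792) + M(-44)/(1/(1664 + y)) = (-209 - 1*668)/(-4792) + 27/(1/(1664 + 139/4)) = (-209 - 668)*(-1/4792) + 27/(1/(6795/4)) = -877*(-1/4792) + 27/(4/6795) = 877/4792 + 27*(6795/4) = 877/4792 + 183465/4 = 219791947/4792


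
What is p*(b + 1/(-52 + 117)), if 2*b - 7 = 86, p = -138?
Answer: -417243/65 ≈ -6419.1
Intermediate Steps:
b = 93/2 (b = 7/2 + (½)*86 = 7/2 + 43 = 93/2 ≈ 46.500)
p*(b + 1/(-52 + 117)) = -138*(93/2 + 1/(-52 + 117)) = -138*(93/2 + 1/65) = -138*6047/130 = -417243/65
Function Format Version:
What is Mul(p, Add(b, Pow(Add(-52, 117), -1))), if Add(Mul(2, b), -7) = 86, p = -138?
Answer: Rational(-417243, 65) ≈ -6419.1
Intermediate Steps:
b = Rational(93, 2) (b = Add(Rational(7, 2), Mul(Rational(1, 2), 86)) = Add(Rational(7, 2), 43) = Rational(93, 2) ≈ 46.500)
Mul(p, Add(b, Pow(Add(-52, 117), -1))) = Mul(-138, Add(Rational(93, 2), Pow(Add(-52, 117), -1))) = Mul(-138, Add(Rational(93, 2), Pow(65, -1))) = Mul(-138, Add(Rational(93, 2), Rational(1, 65))) = Mul(-138, Rational(6047, 130)) = Rational(-417243, 65)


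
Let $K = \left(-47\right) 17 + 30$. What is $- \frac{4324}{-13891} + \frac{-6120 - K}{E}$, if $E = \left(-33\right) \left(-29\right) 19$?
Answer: $\frac{148019}{8709657} \approx 0.016995$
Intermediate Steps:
$K = -769$ ($K = -799 + 30 = -769$)
$E = 18183$ ($E = 957 \cdot 19 = 18183$)
$- \frac{4324}{-13891} + \frac{-6120 - K}{E} = - \frac{4324}{-13891} + \frac{-6120 - -769}{18183} = \left(-4324\right) \left(- \frac{1}{13891}\right) + \left(-6120 + 769\right) \frac{1}{18183} = \frac{4324}{13891} - \frac{5351}{18183} = \frac{148019}{8709657}$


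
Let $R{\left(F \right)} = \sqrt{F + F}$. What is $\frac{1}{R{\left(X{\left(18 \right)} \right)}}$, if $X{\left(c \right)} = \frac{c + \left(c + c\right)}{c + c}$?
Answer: $\frac{\sqrt{3}}{3} \approx 0.57735$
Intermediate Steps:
$X{\left(c \right)} = \frac{3}{2}$ ($X{\left(c \right)} = \frac{c + 2 c}{2 c} = 3 c \frac{1}{2 c} = \frac{3}{2}$)
$R{\left(F \right)} = \sqrt{2} \sqrt{F}$ ($R{\left(F \right)} = \sqrt{2 F} = \sqrt{2} \sqrt{F}$)
$\frac{1}{R{\left(X{\left(18 \right)} \right)}} = \frac{1}{\sqrt{2} \sqrt{\frac{3}{2}}} = \frac{1}{\sqrt{2} \frac{\sqrt{6}}{2}} = \frac{1}{\sqrt{3}} = \frac{\sqrt{3}}{3}$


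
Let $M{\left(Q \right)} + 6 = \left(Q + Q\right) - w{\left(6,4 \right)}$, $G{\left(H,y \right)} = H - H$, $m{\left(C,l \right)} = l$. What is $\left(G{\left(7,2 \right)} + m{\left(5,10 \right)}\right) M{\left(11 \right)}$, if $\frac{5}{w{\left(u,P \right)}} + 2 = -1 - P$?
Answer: $\frac{1170}{7} \approx 167.14$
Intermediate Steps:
$w{\left(u,P \right)} = \frac{5}{-3 - P}$ ($w{\left(u,P \right)} = \frac{5}{-2 - \left(1 + P\right)} = \frac{5}{-3 - P}$)
$G{\left(H,y \right)} = 0$
$M{\left(Q \right)} = - \frac{37}{7} + 2 Q$ ($M{\left(Q \right)} = -6 + \left(\left(Q + Q\right) - - \frac{5}{3 + 4}\right) = -6 + \left(2 Q - - \frac{5}{7}\right) = -6 + \left(2 Q + \frac{5}{7}\right) = -6 + \left(\frac{5}{7} + 2 Q\right) = - \frac{37}{7} + 2 Q$)
$\left(G{\left(7,2 \right)} + m{\left(5,10 \right)}\right) M{\left(11 \right)} = \left(0 + 10\right) \left(- \frac{37}{7} + 2 \cdot 11\right) = 10 \left(- \frac{37}{7} + 22\right) = 10 \cdot \frac{117}{7} = \frac{1170}{7}$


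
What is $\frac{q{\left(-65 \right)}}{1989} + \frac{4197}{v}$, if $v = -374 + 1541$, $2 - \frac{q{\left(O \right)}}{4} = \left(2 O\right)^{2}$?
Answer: $- \frac{1382981}{45513} \approx -30.387$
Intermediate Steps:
$q{\left(O \right)} = 8 - 16 O^{2}$ ($q{\left(O \right)} = 8 - 4 \left(2 O\right)^{2} = 8 - 4 \cdot 4 O^{2} = 8 - 16 O^{2}$)
$v = 1167$
$\frac{q{\left(-65 \right)}}{1989} + \frac{4197}{v} = \frac{8 - 16 \left(-65\right)^{2}}{1989} + \frac{4197}{1167} = \left(8 - 67600\right) \frac{1}{1989} + 4197 \cdot \frac{1}{1167} = \left(8 - 67600\right) \frac{1}{1989} + \frac{1399}{389} = \left(-67592\right) \frac{1}{1989} + \frac{1399}{389} = - \frac{3976}{117} + \frac{1399}{389} = - \frac{1382981}{45513}$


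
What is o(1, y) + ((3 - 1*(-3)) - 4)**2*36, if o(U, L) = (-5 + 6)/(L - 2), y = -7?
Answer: 1295/9 ≈ 143.89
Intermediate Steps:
o(U, L) = 1/(-2 + L)
o(1, y) + ((3 - 1*(-3)) - 4)**2*36 = 1/(-2 - 7) + ((3 - 1*(-3)) - 4)**2*36 = 1/(-9) + ((3 + 3) - 4)**2*36 = -1/9 + (6 - 4)**2*36 = -1/9 + 2**2*36 = -1/9 + 4*36 = -1/9 + 144 = 1295/9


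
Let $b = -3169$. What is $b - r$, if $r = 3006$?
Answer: $-6175$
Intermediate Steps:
$b - r = -3169 - 3006 = -6175$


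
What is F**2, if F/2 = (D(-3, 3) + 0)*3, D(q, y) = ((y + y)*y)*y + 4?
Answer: 121104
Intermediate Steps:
D(q, y) = 4 + 2*y**3 (D(q, y) = ((2*y)*y)*y + 4 = (2*y**2)*y + 4 = 2*y**3 + 4 = 4 + 2*y**3)
F = 348 (F = 2*(((4 + 2*3**3) + 0)*3) = 2*(((4 + 2*27) + 0)*3) = 2*(((4 + 54) + 0)*3) = 2*((58 + 0)*3) = 2*(58*3) = 2*174 = 348)
F**2 = 348**2 = 121104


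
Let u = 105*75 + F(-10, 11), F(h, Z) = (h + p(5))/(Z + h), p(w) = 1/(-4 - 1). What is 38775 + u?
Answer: 233199/5 ≈ 46640.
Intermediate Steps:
p(w) = -⅕ (p(w) = 1/(-5) = -⅕)
F(h, Z) = (-⅕ + h)/(Z + h) (F(h, Z) = (h - ⅕)/(Z + h) = (-⅕ + h)/(Z + h))
u = 39324/5 (u = 105*75 + (-⅕ - 10)/(11 - 10) = 7875 - 51/5/1 = 7875 + 1*(-51/5) = 7875 - 51/5 = 39324/5 ≈ 7864.8)
38775 + u = 38775 + 39324/5 = 233199/5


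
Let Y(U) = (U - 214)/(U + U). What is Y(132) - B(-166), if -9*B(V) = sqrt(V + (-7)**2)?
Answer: -41/132 + I*sqrt(13)/3 ≈ -0.31061 + 1.2019*I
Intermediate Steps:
B(V) = -sqrt(49 + V)/9 (B(V) = -sqrt(V + (-7)**2)/9 = -sqrt(V + 49)/9 = -sqrt(49 + V)/9)
Y(U) = (-214 + U)/(2*U) (Y(U) = (-214 + U)/((2*U)) = (-214 + U)*(1/(2*U)) = (-214 + U)/(2*U))
Y(132) - B(-166) = (1/2)*(-214 + 132)/132 - (-1)*sqrt(49 - 166)/9 = (1/2)*(1/132)*(-82) - (-1)*sqrt(-117)/9 = -41/132 - (-1)*3*I*sqrt(13)/9 = -41/132 - (-1)*I*sqrt(13)/3 = -41/132 + I*sqrt(13)/3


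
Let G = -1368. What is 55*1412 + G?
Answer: 76292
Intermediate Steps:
55*1412 + G = 55*1412 - 1368 = 77660 - 1368 = 76292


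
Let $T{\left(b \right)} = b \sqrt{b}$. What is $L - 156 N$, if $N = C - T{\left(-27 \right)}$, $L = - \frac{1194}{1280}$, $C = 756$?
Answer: $- \frac{75479637}{640} - 12636 i \sqrt{3} \approx -1.1794 \cdot 10^{5} - 21886.0 i$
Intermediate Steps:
$T{\left(b \right)} = b^{\frac{3}{2}}$
$L = - \frac{597}{640}$ ($L = \left(-1194\right) \frac{1}{1280} = - \frac{597}{640} \approx -0.93281$)
$N = 756 + 81 i \sqrt{3}$ ($N = 756 - \left(-27\right)^{\frac{3}{2}} = 756 - - 81 i \sqrt{3} = 756 + 81 i \sqrt{3} \approx 756.0 + 140.3 i$)
$L - 156 N = - \frac{597}{640} - 156 \left(756 + 81 i \sqrt{3}\right) = - \frac{597}{640} - \left(117936 + 12636 i \sqrt{3}\right) = - \frac{75479637}{640} - 12636 i \sqrt{3}$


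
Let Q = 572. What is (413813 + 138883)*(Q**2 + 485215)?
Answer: 449009677704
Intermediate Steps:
(413813 + 138883)*(Q**2 + 485215) = (413813 + 138883)*(572**2 + 485215) = 552696*(327184 + 485215) = 552696*812399 = 449009677704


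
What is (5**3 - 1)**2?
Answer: 15376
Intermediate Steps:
(5**3 - 1)**2 = (125 - 1)**2 = 124**2 = 15376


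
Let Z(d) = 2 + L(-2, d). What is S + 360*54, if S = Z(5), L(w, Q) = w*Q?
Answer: 19432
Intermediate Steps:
L(w, Q) = Q*w
Z(d) = 2 - 2*d (Z(d) = 2 + d*(-2) = 2 - 2*d)
S = -8 (S = 2 - 2*5 = 2 - 10 = -8)
S + 360*54 = -8 + 360*54 = -8 + 19440 = 19432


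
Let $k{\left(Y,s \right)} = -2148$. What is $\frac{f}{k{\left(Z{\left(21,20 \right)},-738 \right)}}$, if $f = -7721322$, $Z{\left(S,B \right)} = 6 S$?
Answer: $\frac{1286887}{358} \approx 3594.7$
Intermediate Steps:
$\frac{f}{k{\left(Z{\left(21,20 \right)},-738 \right)}} = - \frac{7721322}{-2148} = \left(-7721322\right) \left(- \frac{1}{2148}\right) = \frac{1286887}{358}$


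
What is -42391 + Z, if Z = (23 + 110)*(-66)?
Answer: -51169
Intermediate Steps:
Z = -8778 (Z = 133*(-66) = -8778)
-42391 + Z = -42391 - 8778 = -51169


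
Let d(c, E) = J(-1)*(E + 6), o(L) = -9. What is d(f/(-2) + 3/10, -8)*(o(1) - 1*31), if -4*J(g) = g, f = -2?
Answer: 20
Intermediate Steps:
J(g) = -g/4
d(c, E) = 3/2 + E/4 (d(c, E) = (-1/4*(-1))*(E + 6) = (6 + E)/4 = 3/2 + E/4)
d(f/(-2) + 3/10, -8)*(o(1) - 1*31) = (3/2 + (1/4)*(-8))*(-9 - 1*31) = (3/2 - 2)*(-9 - 31) = -1/2*(-40) = 20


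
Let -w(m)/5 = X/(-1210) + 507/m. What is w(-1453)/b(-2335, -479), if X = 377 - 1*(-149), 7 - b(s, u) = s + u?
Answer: 688874/495968473 ≈ 0.0013889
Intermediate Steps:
b(s, u) = 7 - s - u (b(s, u) = 7 - (s + u) = 7 + (-s - u) = 7 - s - u)
X = 526 (X = 377 + 149 = 526)
w(m) = 263/121 - 2535/m (w(m) = -5*(526/(-1210) + 507/m) = -5*(526*(-1/1210) + 507/m) = -5*(-263/605 + 507/m) = 263/121 - 2535/m)
w(-1453)/b(-2335, -479) = (263/121 - 2535/(-1453))/(7 - 1*(-2335) - 1*(-479)) = (263/121 - 2535*(-1/1453))/(7 + 2335 + 479) = (263/121 + 2535/1453)/2821 = (688874/175813)*(1/2821) = 688874/495968473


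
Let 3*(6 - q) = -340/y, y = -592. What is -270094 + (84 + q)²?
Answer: -51655235159/197136 ≈ -2.6203e+5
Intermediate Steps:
q = 2579/444 (q = 6 - (-340)/(3*(-592)) = 6 - (-340)*(-1)/(3*592) = 6 - ⅓*85/148 = 6 - 85/444 = 2579/444 ≈ 5.8086)
-270094 + (84 + q)² = -270094 + (84 + 2579/444)² = -270094 + (39875/444)² = -270094 + 1590015625/197136 = -51655235159/197136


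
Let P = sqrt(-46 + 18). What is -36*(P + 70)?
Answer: -2520 - 72*I*sqrt(7) ≈ -2520.0 - 190.49*I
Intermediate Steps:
P = 2*I*sqrt(7) (P = sqrt(-28) = 2*I*sqrt(7) ≈ 5.2915*I)
-36*(P + 70) = -36*(2*I*sqrt(7) + 70) = -36*(70 + 2*I*sqrt(7)) = -2520 - 72*I*sqrt(7)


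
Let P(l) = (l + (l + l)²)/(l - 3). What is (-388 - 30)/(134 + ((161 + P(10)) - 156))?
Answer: -2926/1383 ≈ -2.1157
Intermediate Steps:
P(l) = (l + 4*l²)/(-3 + l) (P(l) = (l + (2*l)²)/(-3 + l) = (l + 4*l²)/(-3 + l))
(-388 - 30)/(134 + ((161 + P(10)) - 156)) = (-388 - 30)/(134 + ((161 + 10*(1 + 4*10)/(-3 + 10)) - 156)) = -418/(134 + ((161 + 10*(1 + 40)/7) - 156)) = -418/(134 + ((161 + 10*(⅐)*41) - 156)) = -418/(134 + ((161 + 410/7) - 156)) = -418/(134 + (1537/7 - 156)) = -418/(134 + 445/7) = -418/1383/7 = -418*7/1383 = -2926/1383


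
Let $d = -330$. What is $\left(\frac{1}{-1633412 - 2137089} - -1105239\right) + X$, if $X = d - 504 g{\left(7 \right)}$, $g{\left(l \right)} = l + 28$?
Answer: $\frac{4099548851768}{3770501} \approx 1.0873 \cdot 10^{6}$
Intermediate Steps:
$g{\left(l \right)} = 28 + l$
$X = -17970$ ($X = -330 - 504 \left(28 + 7\right) = -330 - 17640 = -17970$)
$\left(\frac{1}{-1633412 - 2137089} - -1105239\right) + X = \left(\frac{1}{-1633412 - 2137089} - -1105239\right) - 17970 = \left(\frac{1}{-3770501} + 1105239\right) - 17970 = \left(- \frac{1}{3770501} + 1105239\right) - 17970 = \frac{4167304754738}{3770501} - 17970 = \frac{4099548851768}{3770501}$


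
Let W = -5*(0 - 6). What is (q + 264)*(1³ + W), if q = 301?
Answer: 17515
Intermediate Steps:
W = 30 (W = -5*(-6) = 30)
(q + 264)*(1³ + W) = (301 + 264)*(1³ + 30) = 565*(1 + 30) = 565*31 = 17515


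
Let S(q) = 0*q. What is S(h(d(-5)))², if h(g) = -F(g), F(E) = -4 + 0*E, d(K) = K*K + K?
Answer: 0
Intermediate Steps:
d(K) = K + K² (d(K) = K² + K = K + K²)
F(E) = -4 (F(E) = -4 + 0 = -4)
h(g) = 4 (h(g) = -1*(-4) = 4)
S(q) = 0
S(h(d(-5)))² = 0² = 0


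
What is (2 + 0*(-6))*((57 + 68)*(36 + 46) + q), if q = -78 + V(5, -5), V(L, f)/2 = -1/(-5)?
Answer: 101724/5 ≈ 20345.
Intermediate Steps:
V(L, f) = 2/5 (V(L, f) = 2*(-1/(-5)) = 2*(-1*(-1/5)) = 2*(1/5) = 2/5)
q = -388/5 (q = -78 + 2/5 = -388/5 ≈ -77.600)
(2 + 0*(-6))*((57 + 68)*(36 + 46) + q) = (2 + 0*(-6))*((57 + 68)*(36 + 46) - 388/5) = (2 + 0)*(125*82 - 388/5) = 2*(10250 - 388/5) = 2*(50862/5) = 101724/5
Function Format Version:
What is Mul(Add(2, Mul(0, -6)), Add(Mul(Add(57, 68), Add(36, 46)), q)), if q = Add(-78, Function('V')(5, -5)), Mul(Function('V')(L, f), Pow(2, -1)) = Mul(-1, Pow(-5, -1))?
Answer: Rational(101724, 5) ≈ 20345.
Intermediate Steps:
Function('V')(L, f) = Rational(2, 5) (Function('V')(L, f) = Mul(2, Mul(-1, Pow(-5, -1))) = Mul(2, Mul(-1, Rational(-1, 5))) = Mul(2, Rational(1, 5)) = Rational(2, 5))
q = Rational(-388, 5) (q = Add(-78, Rational(2, 5)) = Rational(-388, 5) ≈ -77.600)
Mul(Add(2, Mul(0, -6)), Add(Mul(Add(57, 68), Add(36, 46)), q)) = Mul(Add(2, Mul(0, -6)), Add(Mul(Add(57, 68), Add(36, 46)), Rational(-388, 5))) = Mul(Add(2, 0), Add(Mul(125, 82), Rational(-388, 5))) = Mul(2, Add(10250, Rational(-388, 5))) = Mul(2, Rational(50862, 5)) = Rational(101724, 5)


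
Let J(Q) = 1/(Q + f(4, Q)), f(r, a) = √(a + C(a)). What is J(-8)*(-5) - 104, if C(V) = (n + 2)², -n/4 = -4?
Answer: -6562/63 - 5*√79/126 ≈ -104.51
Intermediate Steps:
n = 16 (n = -4*(-4) = 16)
C(V) = 324 (C(V) = (16 + 2)² = 18² = 324)
f(r, a) = √(324 + a) (f(r, a) = √(a + 324) = √(324 + a))
J(Q) = 1/(Q + √(324 + Q))
J(-8)*(-5) - 104 = -5/(-8 + √(324 - 8)) - 104 = -5/(-8 + √316) - 104 = -5/(-8 + 2*√79) - 104 = -104 - 5/(-8 + 2*√79)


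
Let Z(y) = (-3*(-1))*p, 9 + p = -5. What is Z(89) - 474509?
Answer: -474551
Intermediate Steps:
p = -14 (p = -9 - 5 = -14)
Z(y) = -42 (Z(y) = -3*(-1)*(-14) = 3*(-14) = -42)
Z(89) - 474509 = -42 - 474509 = -474551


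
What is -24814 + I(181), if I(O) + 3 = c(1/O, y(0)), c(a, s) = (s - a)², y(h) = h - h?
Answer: -813029736/32761 ≈ -24817.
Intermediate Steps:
y(h) = 0
I(O) = -3 + O⁻² (I(O) = -3 + (1/O - 1*0)² = -3 + (1/O + 0)² = -3 + (1/O)² = -3 + O⁻²)
-24814 + I(181) = -24814 + (-3 + 181⁻²) = -24814 + (-3 + 1/32761) = -24814 - 98282/32761 = -813029736/32761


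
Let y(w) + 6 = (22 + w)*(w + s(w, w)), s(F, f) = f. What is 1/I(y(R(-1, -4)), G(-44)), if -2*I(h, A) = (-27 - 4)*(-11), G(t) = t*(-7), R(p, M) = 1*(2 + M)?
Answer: -2/341 ≈ -0.0058651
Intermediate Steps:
R(p, M) = 2 + M
G(t) = -7*t
y(w) = -6 + 2*w*(22 + w) (y(w) = -6 + (22 + w)*(w + w) = -6 + (22 + w)*(2*w) = -6 + 2*w*(22 + w))
I(h, A) = -341/2 (I(h, A) = -(-27 - 4)*(-11)/2 = -(-31)*(-11)/2 = -1/2*341 = -341/2)
1/I(y(R(-1, -4)), G(-44)) = 1/(-341/2) = -2/341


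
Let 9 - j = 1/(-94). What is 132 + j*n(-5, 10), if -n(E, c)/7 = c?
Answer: -23441/47 ≈ -498.74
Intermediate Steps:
n(E, c) = -7*c
j = 847/94 (j = 9 - 1/(-94) = 9 - 1*(-1/94) = 9 + 1/94 = 847/94 ≈ 9.0106)
132 + j*n(-5, 10) = 132 + 847*(-7*10)/94 = 132 + (847/94)*(-70) = 132 - 29645/47 = -23441/47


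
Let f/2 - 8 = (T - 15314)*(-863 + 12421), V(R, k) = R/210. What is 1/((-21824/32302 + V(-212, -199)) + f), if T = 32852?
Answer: 54705/22177867742734 ≈ 2.4666e-9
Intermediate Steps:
V(R, k) = R/210 (V(R, k) = R*(1/210) = R/210)
f = 405408424 (f = 16 + 2*((32852 - 15314)*(-863 + 12421)) = 16 + 2*(17538*11558) = 16 + 2*202704204 = 16 + 405408408 = 405408424)
1/((-21824/32302 + V(-212, -199)) + f) = 1/((-21824/32302 + (1/210)*(-212)) + 405408424) = 1/((-21824*1/32302 - 106/105) + 405408424) = 1/((-352/521 - 106/105) + 405408424) = 1/(-92186/54705 + 405408424) = 1/(22177867742734/54705) = 54705/22177867742734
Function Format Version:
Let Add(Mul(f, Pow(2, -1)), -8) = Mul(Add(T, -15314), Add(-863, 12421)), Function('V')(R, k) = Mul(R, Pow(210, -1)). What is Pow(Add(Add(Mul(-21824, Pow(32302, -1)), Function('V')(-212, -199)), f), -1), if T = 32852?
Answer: Rational(54705, 22177867742734) ≈ 2.4666e-9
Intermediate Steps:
Function('V')(R, k) = Mul(Rational(1, 210), R) (Function('V')(R, k) = Mul(R, Rational(1, 210)) = Mul(Rational(1, 210), R))
f = 405408424 (f = Add(16, Mul(2, Mul(Add(32852, -15314), Add(-863, 12421)))) = Add(16, Mul(2, Mul(17538, 11558))) = Add(16, Mul(2, 202704204)) = Add(16, 405408408) = 405408424)
Pow(Add(Add(Mul(-21824, Pow(32302, -1)), Function('V')(-212, -199)), f), -1) = Pow(Add(Add(Mul(-21824, Pow(32302, -1)), Mul(Rational(1, 210), -212)), 405408424), -1) = Pow(Add(Add(Mul(-21824, Rational(1, 32302)), Rational(-106, 105)), 405408424), -1) = Pow(Add(Add(Rational(-352, 521), Rational(-106, 105)), 405408424), -1) = Pow(Add(Rational(-92186, 54705), 405408424), -1) = Pow(Rational(22177867742734, 54705), -1) = Rational(54705, 22177867742734)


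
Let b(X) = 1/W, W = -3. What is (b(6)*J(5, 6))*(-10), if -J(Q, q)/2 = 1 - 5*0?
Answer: -20/3 ≈ -6.6667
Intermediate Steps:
b(X) = -⅓ (b(X) = 1/(-3) = -⅓)
J(Q, q) = -2 (J(Q, q) = -2*(1 - 5*0) = -2*(1 + 0) = -2*1 = -2)
(b(6)*J(5, 6))*(-10) = -⅓*(-2)*(-10) = (⅔)*(-10) = -20/3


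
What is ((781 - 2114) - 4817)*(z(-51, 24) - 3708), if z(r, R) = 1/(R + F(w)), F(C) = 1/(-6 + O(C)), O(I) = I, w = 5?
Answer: 524490450/23 ≈ 2.2804e+7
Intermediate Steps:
F(C) = 1/(-6 + C)
z(r, R) = 1/(-1 + R) (z(r, R) = 1/(R + 1/(-6 + 5)) = 1/(R + 1/(-1)) = 1/(R - 1) = 1/(-1 + R))
((781 - 2114) - 4817)*(z(-51, 24) - 3708) = ((781 - 2114) - 4817)*(1/(-1 + 24) - 3708) = (-1333 - 4817)*(1/23 - 3708) = -6150*(1/23 - 3708) = -6150*(-85283/23) = 524490450/23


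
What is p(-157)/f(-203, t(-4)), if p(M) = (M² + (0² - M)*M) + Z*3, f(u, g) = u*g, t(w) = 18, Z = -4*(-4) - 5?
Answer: -11/1218 ≈ -0.0090312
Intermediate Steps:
Z = 11 (Z = 16 - 5 = 11)
f(u, g) = g*u
p(M) = 33 (p(M) = (M² + (0² - M)*M) + 11*3 = (M² + (0 - M)*M) + 33 = (M² + (-M)*M) + 33 = (M² - M²) + 33 = 0 + 33 = 33)
p(-157)/f(-203, t(-4)) = 33/((18*(-203))) = 33/(-3654) = 33*(-1/3654) = -11/1218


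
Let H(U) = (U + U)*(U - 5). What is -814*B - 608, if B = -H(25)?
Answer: 813392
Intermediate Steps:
H(U) = 2*U*(-5 + U) (H(U) = (2*U)*(-5 + U) = 2*U*(-5 + U))
B = -1000 (B = -2*25*(-5 + 25) = -2*25*20 = -1*1000 = -1000)
-814*B - 608 = -814*(-1000) - 608 = 814000 - 608 = 813392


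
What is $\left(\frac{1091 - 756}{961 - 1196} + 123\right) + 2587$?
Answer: $\frac{127303}{47} \approx 2708.6$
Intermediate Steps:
$\left(\frac{1091 - 756}{961 - 1196} + 123\right) + 2587 = \left(\frac{335}{-235} + 123\right) + 2587 = \left(335 \left(- \frac{1}{235}\right) + 123\right) + 2587 = \left(- \frac{67}{47} + 123\right) + 2587 = \frac{5714}{47} + 2587 = \frac{127303}{47}$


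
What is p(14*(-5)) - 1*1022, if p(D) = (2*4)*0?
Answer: -1022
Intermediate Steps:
p(D) = 0 (p(D) = 8*0 = 0)
p(14*(-5)) - 1*1022 = 0 - 1*1022 = 0 - 1022 = -1022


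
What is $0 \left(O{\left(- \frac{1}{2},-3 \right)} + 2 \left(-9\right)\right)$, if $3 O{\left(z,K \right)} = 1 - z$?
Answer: $0$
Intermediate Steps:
$O{\left(z,K \right)} = \frac{1}{3} - \frac{z}{3}$ ($O{\left(z,K \right)} = \frac{1 - z}{3} = \frac{1}{3} - \frac{z}{3}$)
$0 \left(O{\left(- \frac{1}{2},-3 \right)} + 2 \left(-9\right)\right) = 0 \left(\left(\frac{1}{3} - \frac{\left(-1\right) \frac{1}{2}}{3}\right) + 2 \left(-9\right)\right) = 0 \left(\left(\frac{1}{3} - \frac{\left(-1\right) \frac{1}{2}}{3}\right) - 18\right) = 0 \left(\left(\frac{1}{3} - - \frac{1}{6}\right) - 18\right) = 0 \left(\left(\frac{1}{3} + \frac{1}{6}\right) - 18\right) = 0 \left(\frac{1}{2} - 18\right) = 0 \left(- \frac{35}{2}\right) = 0$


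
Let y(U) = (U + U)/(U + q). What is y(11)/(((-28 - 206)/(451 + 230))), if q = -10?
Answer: -2497/39 ≈ -64.026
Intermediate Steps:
y(U) = 2*U/(-10 + U) (y(U) = (U + U)/(U - 10) = (2*U)/(-10 + U) = 2*U/(-10 + U))
y(11)/(((-28 - 206)/(451 + 230))) = (2*11/(-10 + 11))/(((-28 - 206)/(451 + 230))) = (2*11/1)/((-234/681)) = (2*11*1)/((-234*1/681)) = 22/(-78/227) = 22*(-227/78) = -2497/39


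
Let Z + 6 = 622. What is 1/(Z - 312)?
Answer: 1/304 ≈ 0.0032895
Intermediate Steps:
Z = 616 (Z = -6 + 622 = 616)
1/(Z - 312) = 1/(616 - 312) = 1/304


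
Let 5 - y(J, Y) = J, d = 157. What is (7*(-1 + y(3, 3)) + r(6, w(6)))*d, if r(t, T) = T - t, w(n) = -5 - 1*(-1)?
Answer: -471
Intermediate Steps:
y(J, Y) = 5 - J
w(n) = -4 (w(n) = -5 + 1 = -4)
(7*(-1 + y(3, 3)) + r(6, w(6)))*d = (7*(-1 + (5 - 1*3)) + (-4 - 1*6))*157 = (7*(-1 + (5 - 3)) + (-4 - 6))*157 = (7*(-1 + 2) - 10)*157 = (7*1 - 10)*157 = (7 - 10)*157 = -3*157 = -471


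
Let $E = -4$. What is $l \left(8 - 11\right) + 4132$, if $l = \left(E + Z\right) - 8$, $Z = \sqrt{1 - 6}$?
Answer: $4168 - 3 i \sqrt{5} \approx 4168.0 - 6.7082 i$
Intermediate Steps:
$Z = i \sqrt{5}$ ($Z = \sqrt{-5} = i \sqrt{5} \approx 2.2361 i$)
$l = -12 + i \sqrt{5}$ ($l = \left(-4 + i \sqrt{5}\right) - 8 = -12 + i \sqrt{5} \approx -12.0 + 2.2361 i$)
$l \left(8 - 11\right) + 4132 = \left(-12 + i \sqrt{5}\right) \left(8 - 11\right) + 4132 = \left(-12 + i \sqrt{5}\right) \left(-3\right) + 4132 = \left(36 - 3 i \sqrt{5}\right) + 4132 = 4168 - 3 i \sqrt{5}$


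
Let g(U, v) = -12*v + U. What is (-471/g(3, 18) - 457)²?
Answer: 1042644100/5041 ≈ 2.0683e+5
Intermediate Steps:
g(U, v) = U - 12*v
(-471/g(3, 18) - 457)² = (-471/(3 - 12*18) - 457)² = (-471/(3 - 216) - 457)² = (-471/(-213) - 457)² = (-471*(-1/213) - 457)² = (157/71 - 457)² = (-32290/71)² = 1042644100/5041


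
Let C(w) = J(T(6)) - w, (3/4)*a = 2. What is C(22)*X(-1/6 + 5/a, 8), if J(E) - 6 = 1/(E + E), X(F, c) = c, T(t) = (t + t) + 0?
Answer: -383/3 ≈ -127.67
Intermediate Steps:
T(t) = 2*t (T(t) = 2*t + 0 = 2*t)
a = 8/3 (a = (4/3)*2 = 8/3 ≈ 2.6667)
J(E) = 6 + 1/(2*E) (J(E) = 6 + 1/(E + E) = 6 + 1/(2*E))
C(w) = 145/24 - w (C(w) = (6 + 1/(2*((2*6)))) - w = (6 + (½)/12) - w = (6 + (½)*(1/12)) - w = (6 + 1/24) - w = 145/24 - w)
C(22)*X(-1/6 + 5/a, 8) = (145/24 - 1*22)*8 = (145/24 - 22)*8 = -383/24*8 = -383/3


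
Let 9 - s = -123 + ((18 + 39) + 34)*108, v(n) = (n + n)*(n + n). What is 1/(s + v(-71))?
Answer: 1/10468 ≈ 9.5529e-5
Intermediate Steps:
v(n) = 4*n² (v(n) = (2*n)*(2*n) = 4*n²)
s = -9696 (s = 9 - (-123 + ((18 + 39) + 34)*108) = 9 - (-123 + (57 + 34)*108) = 9 - (-123 + 91*108) = 9 - (-123 + 9828) = 9 - 1*9705 = 9 - 9705 = -9696)
1/(s + v(-71)) = 1/(-9696 + 4*(-71)²) = 1/(-9696 + 4*5041) = 1/(-9696 + 20164) = 1/10468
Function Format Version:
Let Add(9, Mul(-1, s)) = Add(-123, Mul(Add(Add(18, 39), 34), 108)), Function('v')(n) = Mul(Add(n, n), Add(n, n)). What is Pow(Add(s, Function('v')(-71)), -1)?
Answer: Rational(1, 10468) ≈ 9.5529e-5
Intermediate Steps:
Function('v')(n) = Mul(4, Pow(n, 2)) (Function('v')(n) = Mul(Mul(2, n), Mul(2, n)) = Mul(4, Pow(n, 2)))
s = -9696 (s = Add(9, Mul(-1, Add(-123, Mul(Add(Add(18, 39), 34), 108)))) = Add(9, Mul(-1, Add(-123, Mul(Add(57, 34), 108)))) = Add(9, Mul(-1, Add(-123, Mul(91, 108)))) = Add(9, Mul(-1, Add(-123, 9828))) = Add(9, Mul(-1, 9705)) = Add(9, -9705) = -9696)
Pow(Add(s, Function('v')(-71)), -1) = Pow(Add(-9696, Mul(4, Pow(-71, 2))), -1) = Pow(Add(-9696, Mul(4, 5041)), -1) = Pow(Add(-9696, 20164), -1) = Pow(10468, -1) = Rational(1, 10468)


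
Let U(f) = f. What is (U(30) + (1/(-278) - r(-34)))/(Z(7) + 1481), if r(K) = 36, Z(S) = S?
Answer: -1669/413664 ≈ -0.0040347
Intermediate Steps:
(U(30) + (1/(-278) - r(-34)))/(Z(7) + 1481) = (30 + (1/(-278) - 1*36))/(7 + 1481) = (30 + (-1/278 - 36))/1488 = (30 - 10009/278)*(1/1488) = -1669/278*1/1488 = -1669/413664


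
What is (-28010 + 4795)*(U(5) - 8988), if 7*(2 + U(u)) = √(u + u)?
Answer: 208702850 - 23215*√10/7 ≈ 2.0869e+8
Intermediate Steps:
U(u) = -2 + √2*√u/7 (U(u) = -2 + √(u + u)/7 = -2 + √(2*u)/7 = -2 + (√2*√u)/7 = -2 + √2*√u/7)
(-28010 + 4795)*(U(5) - 8988) = (-28010 + 4795)*((-2 + √2*√5/7) - 8988) = -23215*((-2 + √10/7) - 8988) = -23215*(-8990 + √10/7) = 208702850 - 23215*√10/7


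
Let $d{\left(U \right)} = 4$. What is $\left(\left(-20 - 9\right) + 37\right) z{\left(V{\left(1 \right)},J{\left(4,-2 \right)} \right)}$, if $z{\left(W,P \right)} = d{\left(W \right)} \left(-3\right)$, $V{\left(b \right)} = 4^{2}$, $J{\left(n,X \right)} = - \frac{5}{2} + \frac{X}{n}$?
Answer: $-96$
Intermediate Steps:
$J{\left(n,X \right)} = - \frac{5}{2} + \frac{X}{n}$ ($J{\left(n,X \right)} = \left(-5\right) \frac{1}{2} + \frac{X}{n} = - \frac{5}{2} + \frac{X}{n}$)
$V{\left(b \right)} = 16$
$z{\left(W,P \right)} = -12$ ($z{\left(W,P \right)} = 4 \left(-3\right) = -12$)
$\left(\left(-20 - 9\right) + 37\right) z{\left(V{\left(1 \right)},J{\left(4,-2 \right)} \right)} = \left(\left(-20 - 9\right) + 37\right) \left(-12\right) = \left(-29 + 37\right) \left(-12\right) = 8 \left(-12\right) = -96$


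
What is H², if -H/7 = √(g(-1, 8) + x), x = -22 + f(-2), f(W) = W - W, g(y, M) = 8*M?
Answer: 2058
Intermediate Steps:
f(W) = 0
x = -22 (x = -22 + 0 = -22)
H = -7*√42 (H = -7*√(8*8 - 22) = -7*√(64 - 22) = -7*√42 ≈ -45.365)
H² = (-7*√42)² = 2058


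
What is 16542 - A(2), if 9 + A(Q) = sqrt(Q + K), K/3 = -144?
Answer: 16551 - I*sqrt(430) ≈ 16551.0 - 20.736*I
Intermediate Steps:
K = -432 (K = 3*(-144) = -432)
A(Q) = -9 + sqrt(-432 + Q) (A(Q) = -9 + sqrt(Q - 432) = -9 + sqrt(-432 + Q))
16542 - A(2) = 16542 - (-9 + sqrt(-432 + 2)) = 16542 - (-9 + sqrt(-430)) = 16542 - (-9 + I*sqrt(430)) = 16542 + (9 - I*sqrt(430)) = 16551 - I*sqrt(430)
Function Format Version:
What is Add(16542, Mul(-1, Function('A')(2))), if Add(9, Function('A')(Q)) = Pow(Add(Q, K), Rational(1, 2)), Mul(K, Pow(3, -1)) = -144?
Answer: Add(16551, Mul(-1, I, Pow(430, Rational(1, 2)))) ≈ Add(16551., Mul(-20.736, I))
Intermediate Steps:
K = -432 (K = Mul(3, -144) = -432)
Function('A')(Q) = Add(-9, Pow(Add(-432, Q), Rational(1, 2))) (Function('A')(Q) = Add(-9, Pow(Add(Q, -432), Rational(1, 2))) = Add(-9, Pow(Add(-432, Q), Rational(1, 2))))
Add(16542, Mul(-1, Function('A')(2))) = Add(16542, Mul(-1, Add(-9, Pow(Add(-432, 2), Rational(1, 2))))) = Add(16542, Mul(-1, Add(-9, Pow(-430, Rational(1, 2))))) = Add(16542, Mul(-1, Add(-9, Mul(I, Pow(430, Rational(1, 2)))))) = Add(16542, Add(9, Mul(-1, I, Pow(430, Rational(1, 2))))) = Add(16551, Mul(-1, I, Pow(430, Rational(1, 2))))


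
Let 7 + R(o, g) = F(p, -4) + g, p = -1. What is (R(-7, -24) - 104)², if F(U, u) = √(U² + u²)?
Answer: (135 - √17)² ≈ 17129.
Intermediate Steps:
R(o, g) = -7 + g + √17 (R(o, g) = -7 + (√((-1)² + (-4)²) + g) = -7 + (√(1 + 16) + g) = -7 + (√17 + g) = -7 + (g + √17) = -7 + g + √17)
(R(-7, -24) - 104)² = ((-7 - 24 + √17) - 104)² = ((-31 + √17) - 104)² = (-135 + √17)²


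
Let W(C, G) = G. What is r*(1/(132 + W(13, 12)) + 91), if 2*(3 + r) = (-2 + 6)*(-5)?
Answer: -170365/144 ≈ -1183.1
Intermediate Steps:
r = -13 (r = -3 + ((-2 + 6)*(-5))/2 = -3 + (4*(-5))/2 = -3 + (1/2)*(-20) = -3 - 10 = -13)
r*(1/(132 + W(13, 12)) + 91) = -13*(1/(132 + 12) + 91) = -13*(1/144 + 91) = -13*13105/144 = -170365/144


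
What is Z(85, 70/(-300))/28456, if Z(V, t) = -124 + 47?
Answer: -77/28456 ≈ -0.0027059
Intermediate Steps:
Z(V, t) = -77
Z(85, 70/(-300))/28456 = -77/28456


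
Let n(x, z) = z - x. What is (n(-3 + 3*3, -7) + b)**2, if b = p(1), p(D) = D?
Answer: 144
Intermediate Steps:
b = 1
(n(-3 + 3*3, -7) + b)**2 = ((-7 - (-3 + 3*3)) + 1)**2 = ((-7 - (-3 + 9)) + 1)**2 = ((-7 - 1*6) + 1)**2 = ((-7 - 6) + 1)**2 = (-13 + 1)**2 = (-12)**2 = 144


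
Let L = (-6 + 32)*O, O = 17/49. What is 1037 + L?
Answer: 51255/49 ≈ 1046.0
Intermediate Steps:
O = 17/49 (O = 17*(1/49) = 17/49 ≈ 0.34694)
L = 442/49 (L = (-6 + 32)*(17/49) = 26*(17/49) = 442/49 ≈ 9.0204)
1037 + L = 1037 + 442/49 = 51255/49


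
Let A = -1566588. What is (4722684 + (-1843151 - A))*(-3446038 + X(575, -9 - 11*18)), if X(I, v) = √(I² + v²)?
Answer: -15321501918598 + 102260783*√706 ≈ -1.5319e+13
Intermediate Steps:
(4722684 + (-1843151 - A))*(-3446038 + X(575, -9 - 11*18)) = (4722684 + (-1843151 - 1*(-1566588)))*(-3446038 + √(575² + (-9 - 11*18)²)) = (4722684 + (-1843151 + 1566588))*(-3446038 + √(330625 + (-9 - 198)²)) = (4722684 - 276563)*(-3446038 + √(330625 + (-207)²)) = 4446121*(-3446038 + √(330625 + 42849)) = 4446121*(-3446038 + √373474) = 4446121*(-3446038 + 23*√706) = -15321501918598 + 102260783*√706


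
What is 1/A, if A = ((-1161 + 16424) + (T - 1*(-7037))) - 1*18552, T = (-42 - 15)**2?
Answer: 1/6997 ≈ 0.00014292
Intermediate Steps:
T = 3249 (T = (-57)**2 = 3249)
A = 6997 (A = ((-1161 + 16424) + (3249 - 1*(-7037))) - 1*18552 = (15263 + (3249 + 7037)) - 18552 = (15263 + 10286) - 18552 = 25549 - 18552 = 6997)
1/A = 1/6997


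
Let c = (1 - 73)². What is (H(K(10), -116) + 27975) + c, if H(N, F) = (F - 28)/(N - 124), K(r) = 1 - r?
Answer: 4410291/133 ≈ 33160.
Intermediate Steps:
c = 5184 (c = (-72)² = 5184)
H(N, F) = (-28 + F)/(-124 + N)
(H(K(10), -116) + 27975) + c = ((-28 - 116)/(-124 + (1 - 1*10)) + 27975) + 5184 = (-144/(-124 + (1 - 10)) + 27975) + 5184 = (-144/(-124 - 9) + 27975) + 5184 = (-144/(-133) + 27975) + 5184 = (-1/133*(-144) + 27975) + 5184 = (144/133 + 27975) + 5184 = 3720819/133 + 5184 = 4410291/133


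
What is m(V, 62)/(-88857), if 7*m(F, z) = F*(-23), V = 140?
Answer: 460/88857 ≈ 0.0051769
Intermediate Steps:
m(F, z) = -23*F/7 (m(F, z) = (F*(-23))/7 = (-23*F)/7 = -23*F/7)
m(V, 62)/(-88857) = -23/7*140/(-88857) = -460*(-1/88857) = 460/88857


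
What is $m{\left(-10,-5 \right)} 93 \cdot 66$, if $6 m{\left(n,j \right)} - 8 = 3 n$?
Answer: $-22506$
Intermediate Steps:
$m{\left(n,j \right)} = \frac{4}{3} + \frac{n}{2}$ ($m{\left(n,j \right)} = \frac{4}{3} + \frac{3 n}{6} = \frac{4}{3} + \frac{n}{2}$)
$m{\left(-10,-5 \right)} 93 \cdot 66 = \left(\frac{4}{3} + \frac{1}{2} \left(-10\right)\right) 93 \cdot 66 = \left(\frac{4}{3} - 5\right) 93 \cdot 66 = \left(- \frac{11}{3}\right) 93 \cdot 66 = \left(-341\right) 66 = -22506$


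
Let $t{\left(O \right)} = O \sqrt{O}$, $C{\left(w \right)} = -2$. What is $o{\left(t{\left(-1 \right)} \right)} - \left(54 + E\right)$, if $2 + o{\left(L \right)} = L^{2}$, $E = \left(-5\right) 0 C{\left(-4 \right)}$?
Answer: $-57$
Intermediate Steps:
$E = 0$ ($E = \left(-5\right) 0 \left(-2\right) = 0 \left(-2\right) = 0$)
$t{\left(O \right)} = O^{\frac{3}{2}}$
$o{\left(L \right)} = -2 + L^{2}$
$o{\left(t{\left(-1 \right)} \right)} - \left(54 + E\right) = \left(-2 + \left(\left(-1\right)^{\frac{3}{2}}\right)^{2}\right) - \left(54 + 0\right) = \left(-2 + \left(- i\right)^{2}\right) - 54 = \left(-2 - 1\right) - 54 = -3 - 54 = -57$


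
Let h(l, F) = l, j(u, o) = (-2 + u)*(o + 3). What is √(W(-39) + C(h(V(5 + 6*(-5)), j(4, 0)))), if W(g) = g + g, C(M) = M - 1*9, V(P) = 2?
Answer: I*√85 ≈ 9.2195*I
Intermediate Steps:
j(u, o) = (-2 + u)*(3 + o)
C(M) = -9 + M (C(M) = M - 9 = -9 + M)
W(g) = 2*g
√(W(-39) + C(h(V(5 + 6*(-5)), j(4, 0)))) = √(2*(-39) + (-9 + 2)) = √(-78 - 7) = √(-85) = I*√85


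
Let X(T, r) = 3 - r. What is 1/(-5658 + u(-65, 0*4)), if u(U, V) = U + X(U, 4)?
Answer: -1/5724 ≈ -0.00017470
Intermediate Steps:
u(U, V) = -1 + U (u(U, V) = U + (3 - 1*4) = U + (3 - 4) = U - 1 = -1 + U)
1/(-5658 + u(-65, 0*4)) = 1/(-5658 + (-1 - 65)) = 1/(-5658 - 66) = 1/(-5724) = -1/5724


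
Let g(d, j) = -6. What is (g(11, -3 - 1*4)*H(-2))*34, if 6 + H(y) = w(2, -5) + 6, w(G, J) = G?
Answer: -408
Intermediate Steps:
H(y) = 2 (H(y) = -6 + (2 + 6) = -6 + 8 = 2)
(g(11, -3 - 1*4)*H(-2))*34 = -6*2*34 = -12*34 = -408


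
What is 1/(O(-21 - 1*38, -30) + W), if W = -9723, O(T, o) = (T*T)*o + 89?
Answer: -1/114064 ≈ -8.7670e-6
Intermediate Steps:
O(T, o) = 89 + o*T**2 (O(T, o) = T**2*o + 89 = o*T**2 + 89 = 89 + o*T**2)
1/(O(-21 - 1*38, -30) + W) = 1/((89 - 30*(-21 - 1*38)**2) - 9723) = 1/((89 - 30*(-21 - 38)**2) - 9723) = 1/((89 - 30*(-59)**2) - 9723) = 1/((89 - 30*3481) - 9723) = 1/((89 - 104430) - 9723) = 1/(-104341 - 9723) = 1/(-114064) = -1/114064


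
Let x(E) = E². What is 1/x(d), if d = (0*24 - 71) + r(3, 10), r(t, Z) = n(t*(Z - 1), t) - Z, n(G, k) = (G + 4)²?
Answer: 1/774400 ≈ 1.2913e-6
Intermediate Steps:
n(G, k) = (4 + G)²
r(t, Z) = (4 + t*(-1 + Z))² - Z (r(t, Z) = (4 + t*(Z - 1))² - Z = (4 + t*(-1 + Z))² - Z)
d = 880 (d = (0*24 - 71) + ((4 + 3*(-1 + 10))² - 1*10) = (0 - 71) + ((4 + 3*9)² - 10) = -71 + ((4 + 27)² - 10) = -71 + (31² - 10) = -71 + (961 - 10) = -71 + 951 = 880)
1/x(d) = 1/(880²) = 1/774400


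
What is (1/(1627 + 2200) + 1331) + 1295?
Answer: 10049703/3827 ≈ 2626.0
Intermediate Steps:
(1/(1627 + 2200) + 1331) + 1295 = (1/3827 + 1331) + 1295 = 5093738/3827 + 1295 = 10049703/3827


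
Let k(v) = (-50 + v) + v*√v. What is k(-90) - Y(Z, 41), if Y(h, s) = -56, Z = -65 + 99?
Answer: -84 - 270*I*√10 ≈ -84.0 - 853.82*I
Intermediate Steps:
Z = 34
k(v) = -50 + v + v^(3/2) (k(v) = (-50 + v) + v^(3/2) = -50 + v + v^(3/2))
k(-90) - Y(Z, 41) = (-50 - 90 + (-90)^(3/2)) - 1*(-56) = (-50 - 90 - 270*I*√10) + 56 = (-140 - 270*I*√10) + 56 = -84 - 270*I*√10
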